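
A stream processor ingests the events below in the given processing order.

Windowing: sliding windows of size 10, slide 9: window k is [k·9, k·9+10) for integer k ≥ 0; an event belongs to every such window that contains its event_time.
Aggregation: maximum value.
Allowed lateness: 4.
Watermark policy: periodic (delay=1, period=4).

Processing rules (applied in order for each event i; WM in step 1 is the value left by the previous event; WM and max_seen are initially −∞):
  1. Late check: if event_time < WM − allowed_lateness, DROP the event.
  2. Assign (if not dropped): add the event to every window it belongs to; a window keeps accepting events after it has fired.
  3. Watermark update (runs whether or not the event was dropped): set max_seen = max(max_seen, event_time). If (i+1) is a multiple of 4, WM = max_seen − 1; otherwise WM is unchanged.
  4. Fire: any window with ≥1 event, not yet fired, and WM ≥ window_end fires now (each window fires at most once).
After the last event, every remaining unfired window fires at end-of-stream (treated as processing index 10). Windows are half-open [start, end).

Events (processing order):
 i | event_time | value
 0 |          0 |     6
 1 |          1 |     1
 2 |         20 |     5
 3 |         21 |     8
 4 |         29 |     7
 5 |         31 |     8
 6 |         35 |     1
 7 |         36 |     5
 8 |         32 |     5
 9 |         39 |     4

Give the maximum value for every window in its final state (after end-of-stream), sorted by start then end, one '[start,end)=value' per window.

i=0 t=0 v=6: → [0,10); WM=−∞
i=1 t=1 v=1: → [0,10); WM=−∞
i=2 t=20 v=5: → [18,28); WM=−∞
i=3 t=21 v=8: → [18,28); WM=20; [0,10) fires=6
i=4 t=29 v=7: → [27,37); WM=20
i=5 t=31 v=8: → [27,37); WM=20
i=6 t=35 v=1: → [27,37); WM=20
i=7 t=36 v=5: → [36,46),[27,37); WM=35; [18,28) fires=8
i=8 t=32 v=5: → [27,37); WM=35
i=9 t=39 v=4: → [36,46); WM=35

[0,10)=6 [18,28)=8 [27,37)=8 [36,46)=5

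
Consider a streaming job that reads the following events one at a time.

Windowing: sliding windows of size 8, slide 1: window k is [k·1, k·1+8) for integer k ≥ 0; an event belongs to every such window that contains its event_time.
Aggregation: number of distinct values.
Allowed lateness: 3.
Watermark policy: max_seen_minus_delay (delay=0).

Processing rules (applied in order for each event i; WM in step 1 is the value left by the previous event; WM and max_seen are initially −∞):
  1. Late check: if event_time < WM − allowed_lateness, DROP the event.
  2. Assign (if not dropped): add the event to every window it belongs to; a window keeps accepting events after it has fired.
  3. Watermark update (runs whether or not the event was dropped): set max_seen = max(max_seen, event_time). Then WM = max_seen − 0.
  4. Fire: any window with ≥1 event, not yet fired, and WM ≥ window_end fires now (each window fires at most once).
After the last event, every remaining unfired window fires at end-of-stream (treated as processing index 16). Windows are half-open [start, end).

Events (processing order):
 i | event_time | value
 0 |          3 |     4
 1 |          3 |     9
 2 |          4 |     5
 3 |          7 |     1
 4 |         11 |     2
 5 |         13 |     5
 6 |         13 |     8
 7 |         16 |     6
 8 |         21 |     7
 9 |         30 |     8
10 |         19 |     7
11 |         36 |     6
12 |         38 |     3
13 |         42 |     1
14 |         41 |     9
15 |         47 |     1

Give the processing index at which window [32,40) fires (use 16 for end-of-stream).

13

i=0 t=3 v=4: → [3,11),[2,10),[1,9),[0,8); WM=3
i=1 t=3 v=9: → [3,11),[2,10),[1,9),[0,8); WM=3
i=2 t=4 v=5: → [4,12),[3,11),[2,10),[1,9),[0,8); WM=4
i=3 t=7 v=1: → [7,15),[6,14),[5,13),[4,12),[3,11),[2,10),[1,9),[0,8); WM=7
i=4 t=11 v=2: → [11,19),[10,18),[9,17),[8,16),[7,15),[6,14),[5,13),[4,12); WM=11; [0,8) fires=4 [1,9) fires=4 [2,10) fires=4 [3,11) fires=4
i=5 t=13 v=5: → [13,21),[12,20),[11,19),[10,18),[9,17),[8,16),[7,15),[6,14); WM=13; [4,12) fires=3 [5,13) fires=2
i=6 t=13 v=8: → [13,21),[12,20),[11,19),[10,18),[9,17),[8,16),[7,15),[6,14); WM=13
i=7 t=16 v=6: → [16,24),[15,23),[14,22),[13,21),[12,20),[11,19),[10,18),[9,17); WM=16; [6,14) fires=4 [7,15) fires=4 [8,16) fires=3
i=8 t=21 v=7: → [21,29),[20,28),[19,27),[18,26),[17,25),[16,24),[15,23),[14,22); WM=21; [9,17) fires=4 [10,18) fires=4 [11,19) fires=4 [12,20) fires=3 [13,21) fires=3
i=9 t=30 v=8: → [30,38),[29,37),[28,36),[27,35),[26,34),[25,33),[24,32),[23,31); WM=30; [14,22) fires=2 [15,23) fires=2 [16,24) fires=2 [17,25) fires=1 [18,26) fires=1 [19,27) fires=1 [20,28) fires=1 [21,29) fires=1
i=10 t=19 v=7: DROP (t<30-3); WM=30
i=11 t=36 v=6: → [36,44),[35,43),[34,42),[33,41),[32,40),[31,39),[30,38),[29,37); WM=36; [23,31) fires=1 [24,32) fires=1 [25,33) fires=1 [26,34) fires=1 [27,35) fires=1 [28,36) fires=1
i=12 t=38 v=3: → [38,46),[37,45),[36,44),[35,43),[34,42),[33,41),[32,40),[31,39); WM=38; [29,37) fires=2 [30,38) fires=2
i=13 t=42 v=1: → [42,50),[41,49),[40,48),[39,47),[38,46),[37,45),[36,44),[35,43); WM=42; [31,39) fires=2 [32,40) fires=2 [33,41) fires=2 [34,42) fires=2
i=14 t=41 v=9: → [41,49),[40,48),[39,47),[38,46),[37,45),[36,44),[35,43),[34,42); WM=42
i=15 t=47 v=1: → [47,55),[46,54),[45,53),[44,52),[43,51),[42,50),[41,49),[40,48); WM=47; [35,43) fires=4 [36,44) fires=4 [37,45) fires=3 [38,46) fires=3 [39,47) fires=2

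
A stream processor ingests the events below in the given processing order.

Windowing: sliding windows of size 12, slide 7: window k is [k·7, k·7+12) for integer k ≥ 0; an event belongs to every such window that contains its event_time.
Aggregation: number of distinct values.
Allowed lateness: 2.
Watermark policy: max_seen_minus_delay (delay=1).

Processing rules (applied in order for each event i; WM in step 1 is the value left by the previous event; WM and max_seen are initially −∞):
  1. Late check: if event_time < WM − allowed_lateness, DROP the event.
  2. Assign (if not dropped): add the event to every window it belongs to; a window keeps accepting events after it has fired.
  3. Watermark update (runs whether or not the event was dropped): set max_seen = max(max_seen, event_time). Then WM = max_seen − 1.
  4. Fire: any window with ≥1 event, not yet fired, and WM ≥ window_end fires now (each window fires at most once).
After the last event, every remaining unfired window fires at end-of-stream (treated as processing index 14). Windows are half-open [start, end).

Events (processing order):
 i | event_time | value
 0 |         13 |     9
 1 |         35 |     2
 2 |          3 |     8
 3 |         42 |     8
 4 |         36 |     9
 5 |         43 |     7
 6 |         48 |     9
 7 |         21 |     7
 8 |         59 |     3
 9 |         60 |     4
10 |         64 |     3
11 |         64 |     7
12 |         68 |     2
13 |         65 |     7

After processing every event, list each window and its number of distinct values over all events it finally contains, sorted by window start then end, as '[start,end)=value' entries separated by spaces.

[7,19)=1 [28,40)=1 [35,47)=3 [42,54)=3 [49,61)=2 [56,68)=3 [63,75)=3

i=0 t=13 v=9: → [7,19); WM=12
i=1 t=35 v=2: → [35,47),[28,40); WM=34; [7,19) fires=1
i=2 t=3 v=8: DROP (t<34-2); WM=34
i=3 t=42 v=8: → [42,54),[35,47); WM=41; [28,40) fires=1
i=4 t=36 v=9: DROP (t<41-2); WM=41
i=5 t=43 v=7: → [42,54),[35,47); WM=42
i=6 t=48 v=9: → [42,54); WM=47; [35,47) fires=3
i=7 t=21 v=7: DROP (t<47-2); WM=47
i=8 t=59 v=3: → [56,68),[49,61); WM=58; [42,54) fires=3
i=9 t=60 v=4: → [56,68),[49,61); WM=59
i=10 t=64 v=3: → [63,75),[56,68); WM=63; [49,61) fires=2
i=11 t=64 v=7: → [63,75),[56,68); WM=63
i=12 t=68 v=2: → [63,75); WM=67
i=13 t=65 v=7: → [63,75),[56,68); WM=67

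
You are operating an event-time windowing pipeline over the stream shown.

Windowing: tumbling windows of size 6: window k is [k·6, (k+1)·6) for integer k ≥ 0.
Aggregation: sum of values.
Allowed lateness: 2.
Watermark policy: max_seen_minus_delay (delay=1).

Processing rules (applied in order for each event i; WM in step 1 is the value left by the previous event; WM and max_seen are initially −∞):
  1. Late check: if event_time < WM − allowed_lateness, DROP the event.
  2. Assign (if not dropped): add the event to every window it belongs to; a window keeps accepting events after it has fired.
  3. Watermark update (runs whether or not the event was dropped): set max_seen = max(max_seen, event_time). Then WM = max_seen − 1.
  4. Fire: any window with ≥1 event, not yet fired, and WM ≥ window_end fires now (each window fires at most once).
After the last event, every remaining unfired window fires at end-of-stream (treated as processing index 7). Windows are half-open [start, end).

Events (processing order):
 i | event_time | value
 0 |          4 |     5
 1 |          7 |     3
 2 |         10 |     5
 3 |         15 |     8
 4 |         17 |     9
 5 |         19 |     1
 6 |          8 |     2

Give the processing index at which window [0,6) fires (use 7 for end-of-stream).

i=0 t=4 v=5: → [0,6); WM=3
i=1 t=7 v=3: → [6,12); WM=6; [0,6) fires=5
i=2 t=10 v=5: → [6,12); WM=9
i=3 t=15 v=8: → [12,18); WM=14; [6,12) fires=8
i=4 t=17 v=9: → [12,18); WM=16
i=5 t=19 v=1: → [18,24); WM=18; [12,18) fires=17
i=6 t=8 v=2: DROP (t<18-2); WM=18

1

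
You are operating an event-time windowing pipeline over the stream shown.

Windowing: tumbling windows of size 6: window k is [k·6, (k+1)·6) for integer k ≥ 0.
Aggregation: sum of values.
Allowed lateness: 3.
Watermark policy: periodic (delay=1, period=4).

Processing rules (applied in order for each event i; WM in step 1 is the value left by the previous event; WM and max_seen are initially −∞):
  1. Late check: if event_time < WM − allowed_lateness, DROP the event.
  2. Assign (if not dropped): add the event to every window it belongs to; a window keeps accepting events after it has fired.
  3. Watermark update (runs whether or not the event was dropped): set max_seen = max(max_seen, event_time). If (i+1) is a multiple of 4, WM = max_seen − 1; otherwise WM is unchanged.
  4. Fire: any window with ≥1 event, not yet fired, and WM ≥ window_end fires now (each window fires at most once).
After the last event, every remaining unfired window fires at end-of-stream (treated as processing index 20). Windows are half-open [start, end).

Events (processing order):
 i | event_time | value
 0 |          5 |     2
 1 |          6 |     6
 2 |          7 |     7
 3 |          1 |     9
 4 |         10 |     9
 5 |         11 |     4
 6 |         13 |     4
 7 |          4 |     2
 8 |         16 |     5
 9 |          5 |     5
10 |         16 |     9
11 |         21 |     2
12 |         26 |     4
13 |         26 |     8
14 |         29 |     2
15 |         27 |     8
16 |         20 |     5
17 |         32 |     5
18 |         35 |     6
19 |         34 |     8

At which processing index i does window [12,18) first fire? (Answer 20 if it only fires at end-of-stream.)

i=0 t=5 v=2: → [0,6); WM=−∞
i=1 t=6 v=6: → [6,12); WM=−∞
i=2 t=7 v=7: → [6,12); WM=−∞
i=3 t=1 v=9: → [0,6); WM=6; [0,6) fires=11
i=4 t=10 v=9: → [6,12); WM=6
i=5 t=11 v=4: → [6,12); WM=6
i=6 t=13 v=4: → [12,18); WM=6
i=7 t=4 v=2: → [0,6); WM=12; [6,12) fires=26
i=8 t=16 v=5: → [12,18); WM=12
i=9 t=5 v=5: DROP (t<12-3); WM=12
i=10 t=16 v=9: → [12,18); WM=12
i=11 t=21 v=2: → [18,24); WM=20; [12,18) fires=18
i=12 t=26 v=4: → [24,30); WM=20
i=13 t=26 v=8: → [24,30); WM=20
i=14 t=29 v=2: → [24,30); WM=20
i=15 t=27 v=8: → [24,30); WM=28; [18,24) fires=2
i=16 t=20 v=5: DROP (t<28-3); WM=28
i=17 t=32 v=5: → [30,36); WM=28
i=18 t=35 v=6: → [30,36); WM=28
i=19 t=34 v=8: → [30,36); WM=34; [24,30) fires=22

11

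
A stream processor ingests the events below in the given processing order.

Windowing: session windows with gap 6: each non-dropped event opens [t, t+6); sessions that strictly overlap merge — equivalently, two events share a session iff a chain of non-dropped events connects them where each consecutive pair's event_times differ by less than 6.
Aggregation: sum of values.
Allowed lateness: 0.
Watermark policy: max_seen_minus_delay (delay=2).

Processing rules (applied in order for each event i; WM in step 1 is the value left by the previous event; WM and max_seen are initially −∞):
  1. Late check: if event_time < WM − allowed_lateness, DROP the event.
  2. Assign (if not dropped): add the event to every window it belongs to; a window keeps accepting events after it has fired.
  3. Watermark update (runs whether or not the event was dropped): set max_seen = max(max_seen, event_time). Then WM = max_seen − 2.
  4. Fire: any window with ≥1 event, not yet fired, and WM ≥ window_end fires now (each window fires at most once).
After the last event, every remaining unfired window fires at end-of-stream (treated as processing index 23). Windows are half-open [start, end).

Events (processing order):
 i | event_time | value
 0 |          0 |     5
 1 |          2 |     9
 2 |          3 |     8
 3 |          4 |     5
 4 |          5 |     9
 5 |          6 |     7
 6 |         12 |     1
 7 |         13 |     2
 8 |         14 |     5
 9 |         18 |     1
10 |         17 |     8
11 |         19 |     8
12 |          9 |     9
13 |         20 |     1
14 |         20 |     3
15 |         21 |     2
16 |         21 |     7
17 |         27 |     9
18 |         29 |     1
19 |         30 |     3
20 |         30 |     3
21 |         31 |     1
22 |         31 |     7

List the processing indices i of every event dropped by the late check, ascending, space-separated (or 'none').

12

i=0 t=0 v=5: → [0,6); WM=-2
i=1 t=2 v=9: → [0,8); WM=0
i=2 t=3 v=8: → [0,9); WM=1
i=3 t=4 v=5: → [0,10); WM=2
i=4 t=5 v=9: → [0,11); WM=3
i=5 t=6 v=7: → [0,12); WM=4
i=6 t=12 v=1: → [12,18); WM=10
i=7 t=13 v=2: → [12,19); WM=11
i=8 t=14 v=5: → [12,20); WM=12
i=9 t=18 v=1: → [12,24); WM=16
i=10 t=17 v=8: → [12,24); WM=16
i=11 t=19 v=8: → [12,25); WM=17
i=12 t=9 v=9: DROP (t<17-0); WM=17
i=13 t=20 v=1: → [12,26); WM=18
i=14 t=20 v=3: → [12,26); WM=18
i=15 t=21 v=2: → [12,27); WM=19
i=16 t=21 v=7: → [12,27); WM=19
i=17 t=27 v=9: → [27,33); WM=25
i=18 t=29 v=1: → [27,35); WM=27
i=19 t=30 v=3: → [27,36); WM=28
i=20 t=30 v=3: → [27,36); WM=28
i=21 t=31 v=1: → [27,37); WM=29
i=22 t=31 v=7: → [27,37); WM=29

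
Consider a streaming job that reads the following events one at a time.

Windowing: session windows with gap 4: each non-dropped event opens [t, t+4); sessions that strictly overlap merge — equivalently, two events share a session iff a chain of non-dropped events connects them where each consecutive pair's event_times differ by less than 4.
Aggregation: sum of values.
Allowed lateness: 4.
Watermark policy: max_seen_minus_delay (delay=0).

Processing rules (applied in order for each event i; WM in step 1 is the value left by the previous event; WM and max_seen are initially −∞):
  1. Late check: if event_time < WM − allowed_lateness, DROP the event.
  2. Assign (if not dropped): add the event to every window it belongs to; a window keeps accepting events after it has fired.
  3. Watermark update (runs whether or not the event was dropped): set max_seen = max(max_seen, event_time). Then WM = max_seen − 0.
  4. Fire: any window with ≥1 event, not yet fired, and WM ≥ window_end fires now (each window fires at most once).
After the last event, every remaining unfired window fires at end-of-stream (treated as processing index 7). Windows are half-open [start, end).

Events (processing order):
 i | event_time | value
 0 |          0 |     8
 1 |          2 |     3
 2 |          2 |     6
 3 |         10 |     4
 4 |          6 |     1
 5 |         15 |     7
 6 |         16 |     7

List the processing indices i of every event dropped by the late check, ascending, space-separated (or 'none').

i=0 t=0 v=8: → [0,4); WM=0
i=1 t=2 v=3: → [0,6); WM=2
i=2 t=2 v=6: → [0,6); WM=2
i=3 t=10 v=4: → [10,14); WM=10
i=4 t=6 v=1: → [6,10); WM=10
i=5 t=15 v=7: → [15,19); WM=15
i=6 t=16 v=7: → [15,20); WM=16

none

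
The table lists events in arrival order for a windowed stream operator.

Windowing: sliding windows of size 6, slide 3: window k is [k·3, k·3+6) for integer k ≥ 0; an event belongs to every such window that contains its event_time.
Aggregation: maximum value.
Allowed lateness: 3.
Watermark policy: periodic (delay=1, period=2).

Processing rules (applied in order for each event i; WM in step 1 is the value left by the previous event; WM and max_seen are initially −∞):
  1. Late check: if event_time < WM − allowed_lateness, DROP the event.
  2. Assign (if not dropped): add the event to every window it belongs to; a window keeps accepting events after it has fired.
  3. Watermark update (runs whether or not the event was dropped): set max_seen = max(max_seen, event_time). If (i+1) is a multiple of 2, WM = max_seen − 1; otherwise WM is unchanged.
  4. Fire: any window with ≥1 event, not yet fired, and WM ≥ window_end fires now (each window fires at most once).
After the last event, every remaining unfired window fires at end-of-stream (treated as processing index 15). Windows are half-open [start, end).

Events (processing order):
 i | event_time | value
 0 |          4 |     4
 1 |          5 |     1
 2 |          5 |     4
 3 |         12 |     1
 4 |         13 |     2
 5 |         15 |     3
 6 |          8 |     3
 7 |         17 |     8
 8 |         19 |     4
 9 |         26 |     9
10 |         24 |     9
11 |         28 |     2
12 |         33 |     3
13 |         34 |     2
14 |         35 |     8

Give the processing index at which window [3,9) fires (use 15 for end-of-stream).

3

i=0 t=4 v=4: → [3,9),[0,6); WM=−∞
i=1 t=5 v=1: → [3,9),[0,6); WM=4
i=2 t=5 v=4: → [3,9),[0,6); WM=4
i=3 t=12 v=1: → [12,18),[9,15); WM=11; [0,6) fires=4 [3,9) fires=4
i=4 t=13 v=2: → [12,18),[9,15); WM=11
i=5 t=15 v=3: → [15,21),[12,18); WM=14
i=6 t=8 v=3: DROP (t<14-3); WM=14
i=7 t=17 v=8: → [15,21),[12,18); WM=16; [9,15) fires=2
i=8 t=19 v=4: → [18,24),[15,21); WM=16
i=9 t=26 v=9: → [24,30),[21,27); WM=25; [12,18) fires=8 [15,21) fires=8 [18,24) fires=4
i=10 t=24 v=9: → [24,30),[21,27); WM=25
i=11 t=28 v=2: → [27,33),[24,30); WM=27; [21,27) fires=9
i=12 t=33 v=3: → [33,39),[30,36); WM=27
i=13 t=34 v=2: → [33,39),[30,36); WM=33; [24,30) fires=9 [27,33) fires=2
i=14 t=35 v=8: → [33,39),[30,36); WM=33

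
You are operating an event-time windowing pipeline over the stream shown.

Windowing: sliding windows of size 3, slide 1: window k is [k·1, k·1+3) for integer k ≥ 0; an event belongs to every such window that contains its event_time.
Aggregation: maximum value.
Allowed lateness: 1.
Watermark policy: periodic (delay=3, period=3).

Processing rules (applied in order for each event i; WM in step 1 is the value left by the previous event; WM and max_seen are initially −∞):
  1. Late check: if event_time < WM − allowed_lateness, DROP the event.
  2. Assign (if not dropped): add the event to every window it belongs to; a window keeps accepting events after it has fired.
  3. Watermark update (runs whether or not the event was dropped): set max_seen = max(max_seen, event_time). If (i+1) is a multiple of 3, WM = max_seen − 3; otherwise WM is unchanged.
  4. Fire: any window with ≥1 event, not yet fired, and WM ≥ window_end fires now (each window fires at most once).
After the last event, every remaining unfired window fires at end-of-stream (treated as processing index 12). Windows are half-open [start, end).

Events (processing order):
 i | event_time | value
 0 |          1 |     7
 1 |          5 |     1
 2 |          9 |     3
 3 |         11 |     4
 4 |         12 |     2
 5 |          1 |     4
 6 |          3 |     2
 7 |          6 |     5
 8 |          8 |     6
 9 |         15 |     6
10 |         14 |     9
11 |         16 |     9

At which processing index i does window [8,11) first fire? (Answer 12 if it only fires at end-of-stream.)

i=0 t=1 v=7: → [1,4),[0,3); WM=−∞
i=1 t=5 v=1: → [5,8),[4,7),[3,6); WM=−∞
i=2 t=9 v=3: → [9,12),[8,11),[7,10); WM=6; [0,3) fires=7 [1,4) fires=7 [3,6) fires=1
i=3 t=11 v=4: → [11,14),[10,13),[9,12); WM=6
i=4 t=12 v=2: → [12,15),[11,14),[10,13); WM=6
i=5 t=1 v=4: DROP (t<6-1); WM=9; [4,7) fires=1 [5,8) fires=1
i=6 t=3 v=2: DROP (t<9-1); WM=9
i=7 t=6 v=5: DROP (t<9-1); WM=9
i=8 t=8 v=6: → [8,11),[7,10),[6,9); WM=9; [6,9) fires=6
i=9 t=15 v=6: → [15,18),[14,17),[13,16); WM=9
i=10 t=14 v=9: → [14,17),[13,16),[12,15); WM=9
i=11 t=16 v=9: → [16,19),[15,18),[14,17); WM=13; [7,10) fires=6 [8,11) fires=6 [9,12) fires=4 [10,13) fires=4

11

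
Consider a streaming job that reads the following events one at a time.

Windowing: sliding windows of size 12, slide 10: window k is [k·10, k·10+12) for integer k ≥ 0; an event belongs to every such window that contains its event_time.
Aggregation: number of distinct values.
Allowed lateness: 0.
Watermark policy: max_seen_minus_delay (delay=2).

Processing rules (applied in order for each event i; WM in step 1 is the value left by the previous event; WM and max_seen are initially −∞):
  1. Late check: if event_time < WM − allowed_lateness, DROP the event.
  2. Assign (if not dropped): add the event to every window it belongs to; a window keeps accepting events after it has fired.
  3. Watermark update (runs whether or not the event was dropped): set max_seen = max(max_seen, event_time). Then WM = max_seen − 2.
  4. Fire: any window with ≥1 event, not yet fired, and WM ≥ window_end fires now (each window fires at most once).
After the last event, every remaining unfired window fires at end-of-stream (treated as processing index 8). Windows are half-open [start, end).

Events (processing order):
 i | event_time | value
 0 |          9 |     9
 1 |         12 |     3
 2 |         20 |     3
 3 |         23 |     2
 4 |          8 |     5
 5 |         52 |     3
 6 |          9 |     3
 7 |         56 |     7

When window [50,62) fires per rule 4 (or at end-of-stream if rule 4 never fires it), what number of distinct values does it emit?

i=0 t=9 v=9: → [0,12); WM=7
i=1 t=12 v=3: → [10,22); WM=10
i=2 t=20 v=3: → [20,32),[10,22); WM=18; [0,12) fires=1
i=3 t=23 v=2: → [20,32); WM=21
i=4 t=8 v=5: DROP (t<21-0); WM=21
i=5 t=52 v=3: → [50,62); WM=50; [10,22) fires=1 [20,32) fires=2
i=6 t=9 v=3: DROP (t<50-0); WM=50
i=7 t=56 v=7: → [50,62); WM=54

2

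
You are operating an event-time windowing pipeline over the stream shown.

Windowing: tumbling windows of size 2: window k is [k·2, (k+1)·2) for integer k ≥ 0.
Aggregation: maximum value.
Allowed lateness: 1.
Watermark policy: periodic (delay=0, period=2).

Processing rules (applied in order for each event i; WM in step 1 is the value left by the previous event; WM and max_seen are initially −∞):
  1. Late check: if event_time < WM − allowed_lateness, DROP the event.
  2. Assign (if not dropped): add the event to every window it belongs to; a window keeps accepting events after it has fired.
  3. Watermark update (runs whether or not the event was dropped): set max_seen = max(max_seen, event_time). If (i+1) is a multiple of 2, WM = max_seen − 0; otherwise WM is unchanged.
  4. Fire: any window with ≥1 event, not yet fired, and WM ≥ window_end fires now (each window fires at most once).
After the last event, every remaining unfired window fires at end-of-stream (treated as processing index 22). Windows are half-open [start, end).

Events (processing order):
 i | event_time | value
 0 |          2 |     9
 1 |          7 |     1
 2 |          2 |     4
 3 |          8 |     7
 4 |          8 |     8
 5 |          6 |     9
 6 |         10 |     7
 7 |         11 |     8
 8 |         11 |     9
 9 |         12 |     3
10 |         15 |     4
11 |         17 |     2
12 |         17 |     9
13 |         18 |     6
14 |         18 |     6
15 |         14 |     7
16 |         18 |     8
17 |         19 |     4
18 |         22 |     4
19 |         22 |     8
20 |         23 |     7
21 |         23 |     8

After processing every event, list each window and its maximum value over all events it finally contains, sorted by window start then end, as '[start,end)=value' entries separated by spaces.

i=0 t=2 v=9: → [2,4); WM=−∞
i=1 t=7 v=1: → [6,8); WM=7; [2,4) fires=9
i=2 t=2 v=4: DROP (t<7-1); WM=7
i=3 t=8 v=7: → [8,10); WM=8; [6,8) fires=1
i=4 t=8 v=8: → [8,10); WM=8
i=5 t=6 v=9: DROP (t<8-1); WM=8
i=6 t=10 v=7: → [10,12); WM=8
i=7 t=11 v=8: → [10,12); WM=11; [8,10) fires=8
i=8 t=11 v=9: → [10,12); WM=11
i=9 t=12 v=3: → [12,14); WM=12; [10,12) fires=9
i=10 t=15 v=4: → [14,16); WM=12
i=11 t=17 v=2: → [16,18); WM=17; [12,14) fires=3 [14,16) fires=4
i=12 t=17 v=9: → [16,18); WM=17
i=13 t=18 v=6: → [18,20); WM=18; [16,18) fires=9
i=14 t=18 v=6: → [18,20); WM=18
i=15 t=14 v=7: DROP (t<18-1); WM=18
i=16 t=18 v=8: → [18,20); WM=18
i=17 t=19 v=4: → [18,20); WM=19
i=18 t=22 v=4: → [22,24); WM=19
i=19 t=22 v=8: → [22,24); WM=22; [18,20) fires=8
i=20 t=23 v=7: → [22,24); WM=22
i=21 t=23 v=8: → [22,24); WM=23

[2,4)=9 [6,8)=1 [8,10)=8 [10,12)=9 [12,14)=3 [14,16)=4 [16,18)=9 [18,20)=8 [22,24)=8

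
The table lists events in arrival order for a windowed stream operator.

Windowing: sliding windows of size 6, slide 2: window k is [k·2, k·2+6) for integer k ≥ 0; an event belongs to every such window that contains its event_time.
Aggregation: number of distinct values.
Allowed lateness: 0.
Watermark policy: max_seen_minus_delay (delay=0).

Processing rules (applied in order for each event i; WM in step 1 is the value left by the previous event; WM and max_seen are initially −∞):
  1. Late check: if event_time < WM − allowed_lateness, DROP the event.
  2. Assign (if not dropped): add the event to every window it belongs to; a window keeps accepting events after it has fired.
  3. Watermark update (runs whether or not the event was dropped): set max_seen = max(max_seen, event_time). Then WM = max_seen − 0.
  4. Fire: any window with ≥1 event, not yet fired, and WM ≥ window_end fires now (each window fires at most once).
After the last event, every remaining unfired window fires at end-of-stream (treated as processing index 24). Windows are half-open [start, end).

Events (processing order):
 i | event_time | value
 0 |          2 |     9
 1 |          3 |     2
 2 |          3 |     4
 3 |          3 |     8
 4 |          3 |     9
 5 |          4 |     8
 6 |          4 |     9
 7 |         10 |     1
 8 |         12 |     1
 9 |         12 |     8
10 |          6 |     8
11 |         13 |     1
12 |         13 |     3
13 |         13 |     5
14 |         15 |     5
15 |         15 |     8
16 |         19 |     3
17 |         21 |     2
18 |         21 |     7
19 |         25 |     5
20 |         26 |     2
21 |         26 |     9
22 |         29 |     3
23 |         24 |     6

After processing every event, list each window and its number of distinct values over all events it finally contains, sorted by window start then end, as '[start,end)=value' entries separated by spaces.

[0,6)=4 [2,8)=4 [4,10)=2 [6,12)=1 [8,14)=4 [10,16)=4 [12,18)=4 [14,20)=3 [16,22)=3 [18,24)=3 [20,26)=3 [22,28)=3 [24,30)=4 [26,32)=3 [28,34)=1

i=0 t=2 v=9: → [2,8),[0,6); WM=2
i=1 t=3 v=2: → [2,8),[0,6); WM=3
i=2 t=3 v=4: → [2,8),[0,6); WM=3
i=3 t=3 v=8: → [2,8),[0,6); WM=3
i=4 t=3 v=9: → [2,8),[0,6); WM=3
i=5 t=4 v=8: → [4,10),[2,8),[0,6); WM=4
i=6 t=4 v=9: → [4,10),[2,8),[0,6); WM=4
i=7 t=10 v=1: → [10,16),[8,14),[6,12); WM=10; [0,6) fires=4 [2,8) fires=4 [4,10) fires=2
i=8 t=12 v=1: → [12,18),[10,16),[8,14); WM=12; [6,12) fires=1
i=9 t=12 v=8: → [12,18),[10,16),[8,14); WM=12
i=10 t=6 v=8: DROP (t<12-0); WM=12
i=11 t=13 v=1: → [12,18),[10,16),[8,14); WM=13
i=12 t=13 v=3: → [12,18),[10,16),[8,14); WM=13
i=13 t=13 v=5: → [12,18),[10,16),[8,14); WM=13
i=14 t=15 v=5: → [14,20),[12,18),[10,16); WM=15; [8,14) fires=4
i=15 t=15 v=8: → [14,20),[12,18),[10,16); WM=15
i=16 t=19 v=3: → [18,24),[16,22),[14,20); WM=19; [10,16) fires=4 [12,18) fires=4
i=17 t=21 v=2: → [20,26),[18,24),[16,22); WM=21; [14,20) fires=3
i=18 t=21 v=7: → [20,26),[18,24),[16,22); WM=21
i=19 t=25 v=5: → [24,30),[22,28),[20,26); WM=25; [16,22) fires=3 [18,24) fires=3
i=20 t=26 v=2: → [26,32),[24,30),[22,28); WM=26; [20,26) fires=3
i=21 t=26 v=9: → [26,32),[24,30),[22,28); WM=26
i=22 t=29 v=3: → [28,34),[26,32),[24,30); WM=29; [22,28) fires=3
i=23 t=24 v=6: DROP (t<29-0); WM=29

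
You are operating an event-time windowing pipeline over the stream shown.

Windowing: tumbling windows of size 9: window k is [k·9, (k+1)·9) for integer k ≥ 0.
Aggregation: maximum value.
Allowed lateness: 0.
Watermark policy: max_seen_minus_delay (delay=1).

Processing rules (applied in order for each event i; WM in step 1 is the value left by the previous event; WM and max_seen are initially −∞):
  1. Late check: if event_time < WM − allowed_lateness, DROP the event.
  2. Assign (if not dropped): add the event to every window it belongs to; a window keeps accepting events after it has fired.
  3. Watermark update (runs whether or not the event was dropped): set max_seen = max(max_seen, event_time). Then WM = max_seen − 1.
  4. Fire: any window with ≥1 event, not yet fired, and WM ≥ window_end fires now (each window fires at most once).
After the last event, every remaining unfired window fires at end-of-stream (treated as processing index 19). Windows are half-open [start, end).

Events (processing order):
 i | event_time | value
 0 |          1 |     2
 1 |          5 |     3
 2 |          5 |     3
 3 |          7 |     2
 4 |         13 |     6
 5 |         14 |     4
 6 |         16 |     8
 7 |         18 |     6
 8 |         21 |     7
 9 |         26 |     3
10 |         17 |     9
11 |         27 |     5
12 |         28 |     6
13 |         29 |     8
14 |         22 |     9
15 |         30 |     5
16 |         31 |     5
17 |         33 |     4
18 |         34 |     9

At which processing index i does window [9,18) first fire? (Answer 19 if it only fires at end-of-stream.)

8

i=0 t=1 v=2: → [0,9); WM=0
i=1 t=5 v=3: → [0,9); WM=4
i=2 t=5 v=3: → [0,9); WM=4
i=3 t=7 v=2: → [0,9); WM=6
i=4 t=13 v=6: → [9,18); WM=12; [0,9) fires=3
i=5 t=14 v=4: → [9,18); WM=13
i=6 t=16 v=8: → [9,18); WM=15
i=7 t=18 v=6: → [18,27); WM=17
i=8 t=21 v=7: → [18,27); WM=20; [9,18) fires=8
i=9 t=26 v=3: → [18,27); WM=25
i=10 t=17 v=9: DROP (t<25-0); WM=25
i=11 t=27 v=5: → [27,36); WM=26
i=12 t=28 v=6: → [27,36); WM=27; [18,27) fires=7
i=13 t=29 v=8: → [27,36); WM=28
i=14 t=22 v=9: DROP (t<28-0); WM=28
i=15 t=30 v=5: → [27,36); WM=29
i=16 t=31 v=5: → [27,36); WM=30
i=17 t=33 v=4: → [27,36); WM=32
i=18 t=34 v=9: → [27,36); WM=33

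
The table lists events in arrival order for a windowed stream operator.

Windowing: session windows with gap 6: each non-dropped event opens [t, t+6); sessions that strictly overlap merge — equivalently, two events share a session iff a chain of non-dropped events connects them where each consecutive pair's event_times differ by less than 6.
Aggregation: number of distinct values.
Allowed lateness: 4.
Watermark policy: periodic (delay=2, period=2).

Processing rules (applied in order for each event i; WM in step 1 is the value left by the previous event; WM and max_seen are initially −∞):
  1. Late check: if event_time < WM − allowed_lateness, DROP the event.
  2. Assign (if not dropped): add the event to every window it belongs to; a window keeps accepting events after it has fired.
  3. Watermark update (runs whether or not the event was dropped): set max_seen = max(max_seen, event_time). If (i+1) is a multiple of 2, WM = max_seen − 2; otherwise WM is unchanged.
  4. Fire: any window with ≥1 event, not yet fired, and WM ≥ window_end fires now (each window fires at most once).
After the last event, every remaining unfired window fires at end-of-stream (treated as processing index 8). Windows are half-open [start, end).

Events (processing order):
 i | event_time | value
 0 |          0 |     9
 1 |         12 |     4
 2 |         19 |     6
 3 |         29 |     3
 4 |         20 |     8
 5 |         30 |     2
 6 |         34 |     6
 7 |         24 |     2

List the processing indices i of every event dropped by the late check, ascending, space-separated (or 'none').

i=0 t=0 v=9: → [0,6); WM=−∞
i=1 t=12 v=4: → [12,18); WM=10
i=2 t=19 v=6: → [19,25); WM=10
i=3 t=29 v=3: → [29,35); WM=27
i=4 t=20 v=8: DROP (t<27-4); WM=27
i=5 t=30 v=2: → [29,36); WM=28
i=6 t=34 v=6: → [29,40); WM=28
i=7 t=24 v=2: → [19,40); WM=32

4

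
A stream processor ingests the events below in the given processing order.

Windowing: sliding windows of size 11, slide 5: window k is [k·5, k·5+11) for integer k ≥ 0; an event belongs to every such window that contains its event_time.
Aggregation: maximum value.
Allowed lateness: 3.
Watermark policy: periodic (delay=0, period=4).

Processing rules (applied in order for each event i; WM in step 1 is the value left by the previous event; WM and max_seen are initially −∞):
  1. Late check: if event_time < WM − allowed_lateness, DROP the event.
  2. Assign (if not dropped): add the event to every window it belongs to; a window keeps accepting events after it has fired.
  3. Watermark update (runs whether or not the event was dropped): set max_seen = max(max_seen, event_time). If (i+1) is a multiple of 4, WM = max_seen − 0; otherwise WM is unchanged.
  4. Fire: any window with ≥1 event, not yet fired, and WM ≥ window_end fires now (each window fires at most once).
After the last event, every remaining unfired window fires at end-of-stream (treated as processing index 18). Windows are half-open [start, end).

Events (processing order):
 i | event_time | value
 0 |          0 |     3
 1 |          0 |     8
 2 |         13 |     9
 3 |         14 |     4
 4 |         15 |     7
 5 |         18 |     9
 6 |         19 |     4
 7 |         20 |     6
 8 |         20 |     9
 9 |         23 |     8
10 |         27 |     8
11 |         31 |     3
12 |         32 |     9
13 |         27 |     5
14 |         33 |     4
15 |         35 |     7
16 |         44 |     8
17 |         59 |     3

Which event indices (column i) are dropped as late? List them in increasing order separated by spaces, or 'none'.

i=0 t=0 v=3: → [0,11); WM=−∞
i=1 t=0 v=8: → [0,11); WM=−∞
i=2 t=13 v=9: → [10,21),[5,16); WM=−∞
i=3 t=14 v=4: → [10,21),[5,16); WM=14; [0,11) fires=8
i=4 t=15 v=7: → [15,26),[10,21),[5,16); WM=14
i=5 t=18 v=9: → [15,26),[10,21); WM=14
i=6 t=19 v=4: → [15,26),[10,21); WM=14
i=7 t=20 v=6: → [20,31),[15,26),[10,21); WM=20; [5,16) fires=9
i=8 t=20 v=9: → [20,31),[15,26),[10,21); WM=20
i=9 t=23 v=8: → [20,31),[15,26); WM=20
i=10 t=27 v=8: → [25,36),[20,31); WM=20
i=11 t=31 v=3: → [30,41),[25,36); WM=31; [10,21) fires=9 [15,26) fires=9 [20,31) fires=9
i=12 t=32 v=9: → [30,41),[25,36); WM=31
i=13 t=27 v=5: DROP (t<31-3); WM=31
i=14 t=33 v=4: → [30,41),[25,36); WM=31
i=15 t=35 v=7: → [35,46),[30,41),[25,36); WM=35
i=16 t=44 v=8: → [40,51),[35,46); WM=35
i=17 t=59 v=3: → [55,66),[50,61); WM=35

13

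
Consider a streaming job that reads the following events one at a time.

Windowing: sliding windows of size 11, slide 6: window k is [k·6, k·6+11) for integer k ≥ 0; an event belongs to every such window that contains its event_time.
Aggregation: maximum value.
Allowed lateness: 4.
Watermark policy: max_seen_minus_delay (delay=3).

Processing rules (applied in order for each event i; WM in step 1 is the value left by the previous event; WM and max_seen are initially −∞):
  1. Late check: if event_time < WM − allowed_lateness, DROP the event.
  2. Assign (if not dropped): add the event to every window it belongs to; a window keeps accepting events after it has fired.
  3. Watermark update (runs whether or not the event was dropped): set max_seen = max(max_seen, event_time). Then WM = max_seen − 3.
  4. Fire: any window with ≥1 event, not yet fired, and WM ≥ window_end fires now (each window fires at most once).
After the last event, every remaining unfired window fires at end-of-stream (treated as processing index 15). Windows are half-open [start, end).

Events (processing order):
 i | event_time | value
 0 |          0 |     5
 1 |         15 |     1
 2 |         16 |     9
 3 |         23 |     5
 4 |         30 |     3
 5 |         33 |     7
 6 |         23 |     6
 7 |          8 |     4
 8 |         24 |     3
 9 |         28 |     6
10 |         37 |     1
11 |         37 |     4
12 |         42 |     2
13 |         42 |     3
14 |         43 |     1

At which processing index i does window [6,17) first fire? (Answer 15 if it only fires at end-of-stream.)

i=0 t=0 v=5: → [0,11); WM=-3
i=1 t=15 v=1: → [12,23),[6,17); WM=12; [0,11) fires=5
i=2 t=16 v=9: → [12,23),[6,17); WM=13
i=3 t=23 v=5: → [18,29); WM=20; [6,17) fires=9
i=4 t=30 v=3: → [30,41),[24,35); WM=27; [12,23) fires=9
i=5 t=33 v=7: → [30,41),[24,35); WM=30; [18,29) fires=5
i=6 t=23 v=6: DROP (t<30-4); WM=30
i=7 t=8 v=4: DROP (t<30-4); WM=30
i=8 t=24 v=3: DROP (t<30-4); WM=30
i=9 t=28 v=6: → [24,35),[18,29); WM=30
i=10 t=37 v=1: → [36,47),[30,41); WM=34
i=11 t=37 v=4: → [36,47),[30,41); WM=34
i=12 t=42 v=2: → [42,53),[36,47); WM=39; [24,35) fires=7
i=13 t=42 v=3: → [42,53),[36,47); WM=39
i=14 t=43 v=1: → [42,53),[36,47); WM=40

3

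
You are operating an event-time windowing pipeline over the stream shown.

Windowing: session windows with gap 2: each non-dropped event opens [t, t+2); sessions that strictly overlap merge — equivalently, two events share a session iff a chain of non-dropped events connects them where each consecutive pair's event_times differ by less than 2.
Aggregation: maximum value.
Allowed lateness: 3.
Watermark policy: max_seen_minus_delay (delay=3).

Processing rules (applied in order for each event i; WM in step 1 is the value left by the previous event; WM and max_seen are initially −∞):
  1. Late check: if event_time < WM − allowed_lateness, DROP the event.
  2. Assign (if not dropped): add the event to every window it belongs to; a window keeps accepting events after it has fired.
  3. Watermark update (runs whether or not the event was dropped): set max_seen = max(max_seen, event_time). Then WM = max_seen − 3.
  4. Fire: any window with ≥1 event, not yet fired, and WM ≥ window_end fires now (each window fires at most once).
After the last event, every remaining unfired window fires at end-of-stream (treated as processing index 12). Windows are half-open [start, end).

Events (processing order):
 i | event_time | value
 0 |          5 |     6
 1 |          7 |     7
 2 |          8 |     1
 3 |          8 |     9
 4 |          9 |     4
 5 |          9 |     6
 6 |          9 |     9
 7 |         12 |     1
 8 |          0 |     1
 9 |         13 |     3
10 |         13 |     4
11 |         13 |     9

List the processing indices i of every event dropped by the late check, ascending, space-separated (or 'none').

8

i=0 t=5 v=6: → [5,7); WM=2
i=1 t=7 v=7: → [7,9); WM=4
i=2 t=8 v=1: → [7,10); WM=5
i=3 t=8 v=9: → [7,10); WM=5
i=4 t=9 v=4: → [7,11); WM=6
i=5 t=9 v=6: → [7,11); WM=6
i=6 t=9 v=9: → [7,11); WM=6
i=7 t=12 v=1: → [12,14); WM=9
i=8 t=0 v=1: DROP (t<9-3); WM=9
i=9 t=13 v=3: → [12,15); WM=10
i=10 t=13 v=4: → [12,15); WM=10
i=11 t=13 v=9: → [12,15); WM=10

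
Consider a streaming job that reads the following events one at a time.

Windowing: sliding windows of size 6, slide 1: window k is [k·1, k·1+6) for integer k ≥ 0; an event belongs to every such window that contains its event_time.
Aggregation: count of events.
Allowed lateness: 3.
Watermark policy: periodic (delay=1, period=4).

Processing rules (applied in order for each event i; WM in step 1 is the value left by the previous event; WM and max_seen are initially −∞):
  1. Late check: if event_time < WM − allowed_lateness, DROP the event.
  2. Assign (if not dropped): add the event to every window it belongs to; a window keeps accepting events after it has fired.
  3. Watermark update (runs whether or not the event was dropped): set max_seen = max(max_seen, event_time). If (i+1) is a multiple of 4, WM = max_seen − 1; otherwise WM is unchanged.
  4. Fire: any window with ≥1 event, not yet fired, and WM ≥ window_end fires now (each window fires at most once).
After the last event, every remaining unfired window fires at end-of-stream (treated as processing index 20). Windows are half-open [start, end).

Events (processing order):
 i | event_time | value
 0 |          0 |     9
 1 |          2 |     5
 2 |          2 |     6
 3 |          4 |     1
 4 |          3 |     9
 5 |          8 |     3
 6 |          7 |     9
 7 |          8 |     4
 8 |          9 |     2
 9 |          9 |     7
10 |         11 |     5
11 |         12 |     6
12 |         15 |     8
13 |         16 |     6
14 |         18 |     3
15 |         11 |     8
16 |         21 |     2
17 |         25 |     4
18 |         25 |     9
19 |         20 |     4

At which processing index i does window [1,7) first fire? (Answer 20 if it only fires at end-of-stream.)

7

i=0 t=0 v=9: → [0,6); WM=−∞
i=1 t=2 v=5: → [2,8),[1,7),[0,6); WM=−∞
i=2 t=2 v=6: → [2,8),[1,7),[0,6); WM=−∞
i=3 t=4 v=1: → [4,10),[3,9),[2,8),[1,7),[0,6); WM=3
i=4 t=3 v=9: → [3,9),[2,8),[1,7),[0,6); WM=3
i=5 t=8 v=3: → [8,14),[7,13),[6,12),[5,11),[4,10),[3,9); WM=3
i=6 t=7 v=9: → [7,13),[6,12),[5,11),[4,10),[3,9),[2,8); WM=3
i=7 t=8 v=4: → [8,14),[7,13),[6,12),[5,11),[4,10),[3,9); WM=7; [0,6) fires=5 [1,7) fires=4
i=8 t=9 v=2: → [9,15),[8,14),[7,13),[6,12),[5,11),[4,10); WM=7
i=9 t=9 v=7: → [9,15),[8,14),[7,13),[6,12),[5,11),[4,10); WM=7
i=10 t=11 v=5: → [11,17),[10,16),[9,15),[8,14),[7,13),[6,12); WM=7
i=11 t=12 v=6: → [12,18),[11,17),[10,16),[9,15),[8,14),[7,13); WM=11; [2,8) fires=5 [3,9) fires=5 [4,10) fires=6 [5,11) fires=5
i=12 t=15 v=8: → [15,21),[14,20),[13,19),[12,18),[11,17),[10,16); WM=11
i=13 t=16 v=6: → [16,22),[15,21),[14,20),[13,19),[12,18),[11,17); WM=11
i=14 t=18 v=3: → [18,24),[17,23),[16,22),[15,21),[14,20),[13,19); WM=11
i=15 t=11 v=8: → [11,17),[10,16),[9,15),[8,14),[7,13),[6,12); WM=17; [6,12) fires=7 [7,13) fires=8 [8,14) fires=7 [9,15) fires=5 [10,16) fires=4 [11,17) fires=5
i=16 t=21 v=2: → [21,27),[20,26),[19,25),[18,24),[17,23),[16,22); WM=17
i=17 t=25 v=4: → [25,31),[24,30),[23,29),[22,28),[21,27),[20,26); WM=17
i=18 t=25 v=9: → [25,31),[24,30),[23,29),[22,28),[21,27),[20,26); WM=17
i=19 t=20 v=4: → [20,26),[19,25),[18,24),[17,23),[16,22),[15,21); WM=24; [12,18) fires=3 [13,19) fires=3 [14,20) fires=3 [15,21) fires=4 [16,22) fires=4 [17,23) fires=3 [18,24) fires=3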